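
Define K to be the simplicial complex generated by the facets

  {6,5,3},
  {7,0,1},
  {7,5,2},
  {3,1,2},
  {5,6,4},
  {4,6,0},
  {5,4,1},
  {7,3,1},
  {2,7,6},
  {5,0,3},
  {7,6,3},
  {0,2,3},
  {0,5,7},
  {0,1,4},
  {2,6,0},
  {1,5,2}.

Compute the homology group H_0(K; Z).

H_0 ≅ Z.

Order the vertices as 0 < 1 < 2 < 3 < 4 < 5 < 6 < 7. Listing each simplex with vertices in this order, K has dimension 2 with simplices:

  0-simplices (8): [0], [1], [2], [3], [4], [5], [6], [7]
  1-simplices (24): (24 of them)
  2-simplices (16): [0,1,4], [0,1,7], [0,2,3], [0,2,6], [0,3,5], [0,4,6], [0,5,7], [1,2,3], [1,2,5], [1,3,7], [1,4,5], [2,5,7], [2,6,7], [3,5,6], [3,6,7], [4,5,6]

so the chain groups are C_0 ≅ Z^8, C_1 ≅ Z^24, C_2 ≅ Z^16.

Boundary ∂_1: C_1 → C_0 maps an edge to its endpoints' difference, ∂[p,q] = q − p. For instance
  ∂[2,5] = [5] − [2].
This gives a 8×24 integer matrix of rank 7; reducing to Smith normal form yields diagonal entries (1,1,1,1,1,1,1).

Boundary ∂_2: C_2 → C_1 maps a triangle to the signed sum of its edges. For instance
  ∂[1,2,5] = [2,5] − [1,5] + [1,2],
  ∂[0,3,5] = [3,5] − [0,5] + [0,3].
This gives a 24×16 integer matrix of rank 15; reducing to Smith normal form yields diagonal entries (1,1,1,1,1,1,1,1,1,1,1,1,1,1,1).

From H_k ≅ ker(∂_k) / im(∂_{k+1}) we obtain:

  H_0: rank C_0 − rank ∂_1 = 8 − 7 = 1, and the invariant factors of ∂_1 are all 1, so H_0 = Z.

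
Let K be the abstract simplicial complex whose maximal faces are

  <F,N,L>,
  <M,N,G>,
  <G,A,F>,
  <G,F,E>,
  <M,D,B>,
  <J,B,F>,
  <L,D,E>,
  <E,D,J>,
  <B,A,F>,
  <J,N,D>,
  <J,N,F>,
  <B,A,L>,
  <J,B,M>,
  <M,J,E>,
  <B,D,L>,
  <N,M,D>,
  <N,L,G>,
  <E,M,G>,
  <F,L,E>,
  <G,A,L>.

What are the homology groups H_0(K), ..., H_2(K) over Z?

Order the vertices as A < B < D < E < F < G < J < L < M < N. Listing each simplex with vertices in this order, K has dimension 2 with simplices:

  0-simplices (10): A, B, D, E, F, G, J, L, M, N
  1-simplices (30): AB, AF, AG, AL, BD, BF, BJ, BL, BM, DE, DJ, DL, DM, DN, EF, EG, EJ, EL, EM, FG, FJ, FL, FN, GL, GM, GN, JM, JN, LN, MN
  2-simplices (20): ABF, ABL, AFG, AGL, BDL, BDM, BFJ, BJM, DEJ, DEL, DJN, DMN, EFG, EFL, EGM, EJM, FJN, FLN, GLN, GMN

Hence C_0 ≅ Z^10, C_1 ≅ Z^30, C_2 ≅ Z^20.

∂_1: C_1 → C_0 sends each edge [p,q] (with p < q) to q − p.
The resulting 10×30 matrix has rank 9, and its Smith normal form has invariant factors (1,1,1,1,1,1,1,1,1).

The boundary map ∂_2: C_2 → C_1 sends each 2-simplex [p,q,r] to [q,r] − [p,r] + [p,q]. For instance
  ∂EFL = FL − EL + EF,
  ∂DEJ = EJ − DJ + DE.
As a 30×20 matrix over Z this has rank 20, with invariant factors (1,1,1,1,1,1,1,1,1,1,1,1,1,1,1,1,1,1,1,2).

Now H_k = ker ∂_k / im ∂_{k+1}, so:

  H_0: rank C_0 − rank ∂_1 = 10 − 9 = 1, and the invariant factors of ∂_1 are all 1, so H_0 ≅ Z.
  H_1: rank ker ∂_1 − rank ∂_2 = (30 − 9) − 20 = 1, and ∂_2 has invariant factor 2 > 1, so H_1 ≅ Z ⊕ Z/2.
  H_2: rank ker ∂_2 − rank ∂_3 = (20 − 20) − 0 = 0, and there is no ∂_3, so H_2 ≅ 0.

(K is a triangulation of the Klein bottle.)

H_0 = Z,  H_1 = Z ⊕ Z/2,  H_2 = 0.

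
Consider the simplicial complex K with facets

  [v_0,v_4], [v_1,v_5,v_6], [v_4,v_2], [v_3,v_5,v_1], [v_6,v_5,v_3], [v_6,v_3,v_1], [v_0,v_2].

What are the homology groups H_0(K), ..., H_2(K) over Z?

We work with the vertex ordering v_0 < v_1 < v_2 < v_3 < v_4 < v_5 < v_6. The simplices of K, each written with vertices in increasing order, are:

  0-simplices (7): [v_0], [v_1], [v_2], [v_3], [v_4], [v_5], [v_6]
  1-simplices (9): [v_0,v_2], [v_0,v_4], [v_1,v_3], [v_1,v_5], [v_1,v_6], [v_2,v_4], [v_3,v_5], [v_3,v_6], [v_5,v_6]
  2-simplices (4): [v_1,v_3,v_5], [v_1,v_3,v_6], [v_1,v_5,v_6], [v_3,v_5,v_6]

Hence C_0 ≅ Z^7, C_1 ≅ Z^9, C_2 ≅ Z^4.

∂_1: C_1 → C_0 sends each edge [p,q] (with p < q) to q − p.
The 7×9 boundary matrix has rank 5 and Smith normal form diag(1,1,1,1,1).

Boundary ∂_2: C_2 → C_1 acts by ∂[p,q,r] = [q,r] − [p,r] + [p,q]. For instance
  ∂[v_1,v_3,v_5] = [v_3,v_5] − [v_1,v_5] + [v_1,v_3],
  ∂[v_1,v_5,v_6] = [v_5,v_6] − [v_1,v_6] + [v_1,v_5].
The 9×4 boundary matrix has rank 3 and Smith normal form diag(1,1,1).

Computing H_k = (kernel of ∂_k) / (image of ∂_{k+1}):

  H_0: rank C_0 − rank ∂_1 = 7 − 5 = 2, and the invariant factors of ∂_1 are all 1, so H_0 ≅ Z^2.
  H_1: rank ker ∂_1 − rank ∂_2 = (9 − 5) − 3 = 1, and the invariant factors of ∂_2 are all 1, so H_1 ≅ Z.
  H_2: rank ker ∂_2 − rank ∂_3 = (4 − 3) − 0 = 1, and there is no ∂_3, so H_2 ≅ Z.

As a check, the Euler characteristic is 7 − 9 + 4 = 2, which agrees with 2 − 1 + 1 = 2.
(K is a triangulation of the disjoint union of the circle S^1 and the 2-sphere S^2.)

H_0 = Z^2,  H_1 = Z,  H_2 = Z.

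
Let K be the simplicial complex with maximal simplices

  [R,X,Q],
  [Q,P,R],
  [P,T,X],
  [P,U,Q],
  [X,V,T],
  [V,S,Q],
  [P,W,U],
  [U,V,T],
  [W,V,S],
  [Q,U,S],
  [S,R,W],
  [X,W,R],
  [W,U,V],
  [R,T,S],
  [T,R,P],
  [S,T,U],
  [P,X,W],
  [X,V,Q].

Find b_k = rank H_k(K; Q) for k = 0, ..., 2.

b_0 = 1, b_1 = 1, b_2 = 0.

Order the vertices as P < Q < R < S < T < U < V < W < X. Listing each simplex with vertices in this order, K has dimension 2 with simplices:

  0-simplices (9): P, Q, R, S, T, U, V, W, X
  1-simplices (27): PQ, PR, PT, PU, PW, PX, QR, QS, QU, QV, QX, RS, RT, RW, RX, ST, SU, SV, SW, TU, TV, TX, UV, UW, VW, VX, WX
  2-simplices (18): PQR, PQU, PRT, PTX, PUW, PWX, QRX, QSU, QSV, QVX, RST, RSW, RWX, STU, SVW, TUV, TVX, UVW

giving chain groups C_0 ≅ Z^9, C_1 ≅ Z^27, C_2 ≅ Z^18.

Boundary ∂_1: C_1 → C_0 is given by ∂[p,q] = [q] − [p]. For instance
  ∂QV = V − Q.
As a 9×27 matrix over Z this has rank 8, with invariant factors (1,1,1,1,1,1,1,1).

∂_2: C_2 → C_1 sends each 2-simplex [p,q,r] to [q,r] − [p,r] + [p,q]. For instance
  ∂PWX = WX − PX + PW,
  ∂RWX = WX − RX + RW.
The resulting 27×18 matrix has rank 18, and its Smith normal form has invariant factors (1,1,1,1,1,1,1,1,1,1,1,1,1,1,1,1,1,2).

Computing H_k = (kernel of ∂_k) / (image of ∂_{k+1}):

  H_0: rank C_0 − rank ∂_1 = 9 − 8 = 1, and the invariant factors of ∂_1 are all 1, so H_0 = Z.
  H_1: rank ker ∂_1 − rank ∂_2 = (27 − 8) − 18 = 1, and ∂_2 has invariant factor 2 > 1, so H_1 = Z × Z/2.
  H_2: rank ker ∂_2 − rank ∂_3 = (18 − 18) − 0 = 0, and there is no ∂_3, so H_2 = 0.

Hence the Betti numbers are b_0 = 1, b_1 = 1, b_2 = 0.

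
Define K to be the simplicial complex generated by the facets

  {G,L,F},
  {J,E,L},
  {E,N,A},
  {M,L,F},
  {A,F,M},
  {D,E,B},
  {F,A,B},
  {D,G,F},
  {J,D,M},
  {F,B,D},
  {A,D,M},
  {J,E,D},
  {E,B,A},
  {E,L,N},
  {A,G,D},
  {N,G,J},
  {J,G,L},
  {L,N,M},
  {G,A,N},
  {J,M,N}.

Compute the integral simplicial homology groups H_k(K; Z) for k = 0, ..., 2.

H_0 ≅ Z,  H_1 ≅ Z ⊕ Z/2,  H_2 = 0.

Fix the vertex order A < B < D < E < F < G < J < L < M < N and write every simplex with vertices in increasing order. Then dim K = 2 and the simplices of K are:

  0-simplices (10): A, B, D, E, F, G, J, L, M, N
  1-simplices (30): AB, AD, AE, AF, AG, AM, AN, BD, BE, BF, DE, DF, DG, DJ, DM, EJ, EL, EN, FG, FL, FM, GJ, GL, GN, JL, JM, JN, LM, LN, MN
  2-simplices (20): ABE, ABF, ADG, ADM, AEN, AFM, AGN, BDE, BDF, DEJ, DFG, DJM, EJL, ELN, FGL, FLM, GJL, GJN, JMN, LMN

giving chain groups C_0 ≅ Z^10, C_1 ≅ Z^30, C_2 ≅ Z^20.

The boundary map ∂_1: C_1 → C_0 maps an edge to its endpoints' difference, ∂[p,q] = q − p. For instance
  ∂FG = G − F.
This gives a 10×30 integer matrix of rank 9; reducing to Smith normal form yields diagonal entries (1,1,1,1,1,1,1,1,1).

Boundary ∂_2: C_2 → C_1 maps a triangle to the signed sum of its edges. For instance
  ∂ELN = LN − EN + EL,
  ∂LMN = MN − LN + LM.
As a 30×20 matrix over Z this has rank 20, with invariant factors (1,1,1,1,1,1,1,1,1,1,1,1,1,1,1,1,1,1,1,2).

From H_k ≅ ker(∂_k) / im(∂_{k+1}) we obtain:

  H_0: rank C_0 − rank ∂_1 = 10 − 9 = 1, and the invariant factors of ∂_1 are all 1, so H_0 = Z.
  H_1: rank ker ∂_1 − rank ∂_2 = (30 − 9) − 20 = 1, and ∂_2 has invariant factor 2 > 1, so H_1 = Z ⊕ Z/2.
  H_2: rank ker ∂_2 − rank ∂_3 = (20 − 20) − 0 = 0, and there is no ∂_3, so H_2 = 0.

As a check, the Euler characteristic is 10 − 30 + 20 = 0, which agrees with 1 − 1 + 0 = 0.
(K is a triangulation of the Klein bottle.)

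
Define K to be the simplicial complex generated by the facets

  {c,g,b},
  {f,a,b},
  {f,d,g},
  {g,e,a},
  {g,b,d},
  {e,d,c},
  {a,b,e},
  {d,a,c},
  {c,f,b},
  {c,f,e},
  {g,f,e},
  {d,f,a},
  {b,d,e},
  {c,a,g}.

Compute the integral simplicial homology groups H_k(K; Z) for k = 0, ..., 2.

H_0 = Z,  H_1 = Z^2,  H_2 = Z.

K has 7 vertices, 21 edges, 14 triangles.
rank ∂_0 = 0, rank ∂_1 = 6 ⇒ b_0 = 7 − 0 − 6 = 1; all invariant factors of ∂_1 are 1 so no torsion. So H_0 ≅ Z.
rank ∂_1 = 6, rank ∂_2 = 13 ⇒ b_1 = 21 − 6 − 13 = 2; all invariant factors of ∂_2 are 1 so no torsion. So H_1 ≅ Z^2.
rank ∂_2 = 13, rank ∂_3 = 0 ⇒ b_2 = 14 − 13 − 0 = 1. So H_2 ≅ Z.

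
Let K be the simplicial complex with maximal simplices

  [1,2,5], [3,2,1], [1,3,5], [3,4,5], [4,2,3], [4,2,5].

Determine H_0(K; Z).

H_0 = Z.

K has 5 vertices, 9 edges, 6 triangles.
rank ∂_0 = 0, rank ∂_1 = 4 ⇒ b_0 = 5 − 0 − 4 = 1; all invariant factors of ∂_1 are 1 so no torsion. So H_0 = Z.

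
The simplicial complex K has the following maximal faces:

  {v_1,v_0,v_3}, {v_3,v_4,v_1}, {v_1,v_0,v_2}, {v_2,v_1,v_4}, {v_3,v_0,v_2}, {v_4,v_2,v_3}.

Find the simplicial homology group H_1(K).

H_1 = 0.

Order the vertices as v_0 < v_1 < v_2 < v_3 < v_4. Listing each simplex with vertices in this order, K has dimension 2 with simplices:

  0-simplices (5): [v_0], [v_1], [v_2], [v_3], [v_4]
  1-simplices (9): [v_0,v_1], [v_0,v_2], [v_0,v_3], [v_1,v_2], [v_1,v_3], [v_1,v_4], [v_2,v_3], [v_2,v_4], [v_3,v_4]
  2-simplices (6): [v_0,v_1,v_2], [v_0,v_1,v_3], [v_0,v_2,v_3], [v_1,v_2,v_4], [v_1,v_3,v_4], [v_2,v_3,v_4]

Hence C_0 ≅ Z^5, C_1 ≅ Z^9, C_2 ≅ Z^6.

∂_1: C_1 → C_0 sends each edge [p,q] (with p < q) to q − p.
As a 5×9 matrix over Z this has rank 4, with invariant factors (1,1,1,1).

Boundary ∂_2: C_2 → C_1 acts by ∂[p,q,r] = [q,r] − [p,r] + [p,q]. For instance
  ∂[v_0,v_1,v_3] = [v_1,v_3] − [v_0,v_3] + [v_0,v_1],
  ∂[v_0,v_2,v_3] = [v_2,v_3] − [v_0,v_3] + [v_0,v_2].
As a 9×6 matrix over Z this has rank 5, with invariant factors (1,1,1,1,1).

Computing H_k = (kernel of ∂_k) / (image of ∂_{k+1}):

  H_1: rank ker ∂_1 − rank ∂_2 = (9 − 4) − 5 = 0, and the invariant factors of ∂_2 are all 1, so H_1 ≅ 0.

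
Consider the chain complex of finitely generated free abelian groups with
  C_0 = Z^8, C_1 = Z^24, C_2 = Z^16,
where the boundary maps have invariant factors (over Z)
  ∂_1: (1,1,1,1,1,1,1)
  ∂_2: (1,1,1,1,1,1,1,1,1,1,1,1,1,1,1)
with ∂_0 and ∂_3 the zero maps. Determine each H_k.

H_0: b_0 = 8 − 0 − 7 = 1; torsion from ∂_1 factors > 1: none. So H_0 ≅ Z.
H_1: b_1 = 24 − 7 − 15 = 2; torsion from ∂_2 factors > 1: none. So H_1 ≅ Z^2.
H_2: b_2 = 16 − 15 − 0 = 1; torsion from ∂_3 factors > 1: none. So H_2 ≅ Z.

H_0 ≅ Z,  H_1 ≅ Z^2,  H_2 ≅ Z.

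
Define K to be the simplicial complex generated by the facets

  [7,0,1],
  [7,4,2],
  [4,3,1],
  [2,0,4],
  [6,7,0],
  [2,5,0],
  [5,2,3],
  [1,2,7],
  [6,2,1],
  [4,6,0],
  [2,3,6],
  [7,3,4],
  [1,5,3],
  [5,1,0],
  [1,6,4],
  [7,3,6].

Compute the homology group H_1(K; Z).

H_1 ≅ Z^2.

Fix the vertex order 0 < 1 < 2 < 3 < 4 < 5 < 6 < 7 and write every simplex with vertices in increasing order. Then dim K = 2 and the simplices of K are:

  0-simplices (8): [0], [1], [2], [3], [4], [5], [6], [7]
  1-simplices (24): (24 of them)
  2-simplices (16): [0,1,5], [0,1,7], [0,2,4], [0,2,5], [0,4,6], [0,6,7], [1,2,6], [1,2,7], [1,3,4], [1,3,5], [1,4,6], [2,3,5], [2,3,6], [2,4,7], [3,4,7], [3,6,7]

giving chain groups C_0 ≅ Z^8, C_1 ≅ Z^24, C_2 ≅ Z^16.

The boundary map ∂_1: C_1 → C_0 sends each edge [p,q] (with p < q) to q − p.
As a 8×24 matrix over Z this has rank 7, with invariant factors (1,1,1,1,1,1,1).

The boundary map ∂_2: C_2 → C_1 acts by ∂[p,q,r] = [q,r] − [p,r] + [p,q]. For instance
  ∂[1,2,7] = [2,7] − [1,7] + [1,2],
  ∂[2,3,6] = [3,6] − [2,6] + [2,3].
The 24×16 boundary matrix has rank 15 and Smith normal form diag(1,1,1,1,1,1,1,1,1,1,1,1,1,1,1).

Now H_k = ker ∂_k / im ∂_{k+1}, so:

  H_1: rank ker ∂_1 − rank ∂_2 = (24 − 7) − 15 = 2, and the invariant factors of ∂_2 are all 1, so H_1 = Z^2.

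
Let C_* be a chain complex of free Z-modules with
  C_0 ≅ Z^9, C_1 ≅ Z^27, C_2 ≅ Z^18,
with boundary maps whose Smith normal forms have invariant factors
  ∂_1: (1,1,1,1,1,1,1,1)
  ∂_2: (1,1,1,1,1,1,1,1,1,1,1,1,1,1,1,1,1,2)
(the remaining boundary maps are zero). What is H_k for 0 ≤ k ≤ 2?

H_0 = Z,  H_1 = Z ⊕ Z/2,  H_2 = 0.

H_0: b_0 = 9 − 0 − 8 = 1; torsion from ∂_1 factors > 1: none. So H_0 = Z.
H_1: b_1 = 27 − 8 − 18 = 1; torsion from ∂_2 factors > 1: [2]. So H_1 = Z ⊕ Z/2.
H_2: b_2 = 18 − 18 − 0 = 0; torsion from ∂_3 factors > 1: none. So H_2 = 0.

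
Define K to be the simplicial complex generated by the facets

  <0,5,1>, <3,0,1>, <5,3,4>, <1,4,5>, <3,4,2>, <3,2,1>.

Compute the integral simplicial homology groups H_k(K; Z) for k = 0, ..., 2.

H_0 ≅ Z,  H_1 ≅ Z,  H_2 = 0.

Order the vertices as 0 < 1 < 2 < 3 < 4 < 5. Listing each simplex with vertices in this order, K has dimension 2 with simplices:

  0-simplices (6): [0], [1], [2], [3], [4], [5]
  1-simplices (12): [0,1], [0,3], [0,5], [1,2], [1,3], [1,4], [1,5], [2,3], [2,4], [3,4], [3,5], [4,5]
  2-simplices (6): [0,1,3], [0,1,5], [1,2,3], [1,4,5], [2,3,4], [3,4,5]

so the chain groups are C_0 ≅ Z^6, C_1 ≅ Z^12, C_2 ≅ Z^6.

Boundary ∂_1: C_1 → C_0 maps an edge to its endpoints' difference, ∂[p,q] = q − p. For instance
  ∂[3,5] = [5] − [3].
As a 6×12 matrix over Z this has rank 5, with invariant factors (1,1,1,1,1).

The boundary map ∂_2: C_2 → C_1 maps a triangle to the signed sum of its edges. For instance
  ∂[3,4,5] = [4,5] − [3,5] + [3,4],
  ∂[2,3,4] = [3,4] − [2,4] + [2,3].
As a 12×6 matrix over Z this has rank 6, with invariant factors (1,1,1,1,1,1).

Now H_k = ker ∂_k / im ∂_{k+1}, so:

  H_0: rank C_0 − rank ∂_1 = 6 − 5 = 1, and the invariant factors of ∂_1 are all 1, so H_0 ≅ Z.
  H_1: rank ker ∂_1 − rank ∂_2 = (12 − 5) − 6 = 1, and the invariant factors of ∂_2 are all 1, so H_1 ≅ Z.
  H_2: rank ker ∂_2 − rank ∂_3 = (6 − 6) − 0 = 0, and there is no ∂_3, so H_2 ≅ 0.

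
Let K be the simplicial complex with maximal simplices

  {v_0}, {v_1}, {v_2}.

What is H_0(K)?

H_0 ≅ Z^3.

We work with the vertex ordering v_0 < v_1 < v_2. The simplices of K, each written with vertices in increasing order, are:

  0-simplices (3): [v_0], [v_1], [v_2]

so the chain groups are C_0 ≅ Z^3.

From H_k ≅ ker(∂_k) / im(∂_{k+1}) we obtain:

  H_0: rank C_0 − rank ∂_1 = 3 − 0 = 3, and there is no ∂_1, so H_0 = Z^3.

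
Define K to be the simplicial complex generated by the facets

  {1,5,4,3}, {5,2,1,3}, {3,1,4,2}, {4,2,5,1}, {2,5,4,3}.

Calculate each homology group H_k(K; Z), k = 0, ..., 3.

H_0 = Z,  H_1 = 0,  H_2 = 0,  H_3 = Z.

Order the vertices as 1 < 2 < 3 < 4 < 5. Listing each simplex with vertices in this order, K has dimension 3 with simplices:

  0-simplices (5): [1], [2], [3], [4], [5]
  1-simplices (10): [1,2], [1,3], [1,4], [1,5], [2,3], [2,4], [2,5], [3,4], [3,5], [4,5]
  2-simplices (10): [1,2,3], [1,2,4], [1,2,5], [1,3,4], [1,3,5], [1,4,5], [2,3,4], [2,3,5], [2,4,5], [3,4,5]
  3-simplices (5): [1,2,3,4], [1,2,3,5], [1,2,4,5], [1,3,4,5], [2,3,4,5]

giving chain groups C_0 ≅ Z^5, C_1 ≅ Z^10, C_2 ≅ Z^10, C_3 ≅ Z^5.

Boundary ∂_1: C_1 → C_0 maps an edge to its endpoints' difference, ∂[p,q] = q − p. For instance
  ∂[2,4] = [4] − [2].
As a 5×10 matrix over Z this has rank 4, with invariant factors (1,1,1,1).

∂_2: C_2 → C_1 sends each 2-simplex [p,q,r] to [q,r] − [p,r] + [p,q]. For instance
  ∂[1,3,5] = [3,5] − [1,5] + [1,3],
  ∂[1,3,4] = [3,4] − [1,4] + [1,3].
The 10×10 boundary matrix has rank 6 and Smith normal form diag(1,1,1,1,1,1).

The boundary map ∂_3: C_3 → C_2 sends each 3-simplex σ to the alternating sum Σ_i (−1)^i (σ with its i-th vertex removed). For instance
  ∂[2,3,4,5] = [3,4,5] − [2,4,5] + [2,3,5] − [2,3,4],
  ∂[1,2,3,5] = [2,3,5] − [1,3,5] + [1,2,5] − [1,2,3].
As a 10×5 matrix over Z this has rank 4, with invariant factors (1,1,1,1).

Now H_k = ker ∂_k / im ∂_{k+1}, so:

  H_0: rank C_0 − rank ∂_1 = 5 − 4 = 1, and the invariant factors of ∂_1 are all 1, so H_0 = Z.
  H_1: rank ker ∂_1 − rank ∂_2 = (10 − 4) − 6 = 0, and the invariant factors of ∂_2 are all 1, so H_1 = 0.
  H_2: rank ker ∂_2 − rank ∂_3 = (10 − 6) − 4 = 0, and the invariant factors of ∂_3 are all 1, so H_2 = 0.
  H_3: rank ker ∂_3 − rank ∂_4 = (5 − 4) − 0 = 1, and there is no ∂_4, so H_3 = Z.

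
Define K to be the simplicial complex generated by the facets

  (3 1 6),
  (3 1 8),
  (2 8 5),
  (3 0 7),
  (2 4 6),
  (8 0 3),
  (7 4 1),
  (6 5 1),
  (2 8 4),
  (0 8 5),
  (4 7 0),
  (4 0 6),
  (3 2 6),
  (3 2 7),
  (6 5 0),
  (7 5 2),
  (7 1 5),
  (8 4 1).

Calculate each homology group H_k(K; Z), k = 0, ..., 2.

H_0 = Z,  H_1 = Z^2,  H_2 = Z.

Fix the vertex order 0 < 1 < 2 < 3 < 4 < 5 < 6 < 7 < 8 and write every simplex with vertices in increasing order. Then dim K = 2 and the simplices of K are:

  0-simplices (9): [0], [1], [2], [3], [4], [5], [6], [7], [8]
  1-simplices (27): (27 of them)
  2-simplices (18): [0,3,7], [0,3,8], [0,4,6], [0,4,7], [0,5,6], [0,5,8], [1,3,6], [1,3,8], [1,4,7], [1,4,8], [1,5,6], [1,5,7], [2,3,6], [2,3,7], [2,4,6], [2,4,8], [2,5,7], [2,5,8]

so the chain groups are C_0 ≅ Z^9, C_1 ≅ Z^27, C_2 ≅ Z^18.

∂_1: C_1 → C_0 maps an edge to its endpoints' difference, ∂[p,q] = q − p.
The resulting 9×27 matrix has rank 8, and its Smith normal form has invariant factors (1,1,1,1,1,1,1,1).

The boundary map ∂_2: C_2 → C_1 maps a triangle to the signed sum of its edges. For instance
  ∂[1,3,6] = [3,6] − [1,6] + [1,3],
  ∂[1,4,7] = [4,7] − [1,7] + [1,4].
This gives a 27×18 integer matrix of rank 17; reducing to Smith normal form yields diagonal entries (1,1,1,1,1,1,1,1,1,1,1,1,1,1,1,1,1).

From H_k ≅ ker(∂_k) / im(∂_{k+1}) we obtain:

  H_0: rank C_0 − rank ∂_1 = 9 − 8 = 1, and the invariant factors of ∂_1 are all 1, so H_0 ≅ Z.
  H_1: rank ker ∂_1 − rank ∂_2 = (27 − 8) − 17 = 2, and the invariant factors of ∂_2 are all 1, so H_1 ≅ Z^2.
  H_2: rank ker ∂_2 − rank ∂_3 = (18 − 17) − 0 = 1, and there is no ∂_3, so H_2 ≅ Z.

As a check, the Euler characteristic is 9 − 27 + 18 = 0, which agrees with 1 − 2 + 1 = 0.
(K is a triangulation of the torus T^2.)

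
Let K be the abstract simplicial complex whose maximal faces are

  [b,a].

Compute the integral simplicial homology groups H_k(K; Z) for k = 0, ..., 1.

K has 2 vertices, 1 edge.
rank ∂_0 = 0, rank ∂_1 = 1 ⇒ b_0 = 2 − 0 − 1 = 1; all invariant factors of ∂_1 are 1 so no torsion. So H_0 = Z.
rank ∂_1 = 1, rank ∂_2 = 0 ⇒ b_1 = 1 − 1 − 0 = 0. So H_1 = 0.

H_0 = Z,  H_1 = 0.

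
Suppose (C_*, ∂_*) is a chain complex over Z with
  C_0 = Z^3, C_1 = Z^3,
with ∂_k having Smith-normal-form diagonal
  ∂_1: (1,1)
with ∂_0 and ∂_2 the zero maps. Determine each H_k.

H_0: b_0 = 3 − 0 − 2 = 1; torsion from ∂_1 factors > 1: none. So H_0 ≅ Z.
H_1: b_1 = 3 − 2 − 0 = 1; torsion from ∂_2 factors > 1: none. So H_1 ≅ Z.

H_0 ≅ Z,  H_1 ≅ Z.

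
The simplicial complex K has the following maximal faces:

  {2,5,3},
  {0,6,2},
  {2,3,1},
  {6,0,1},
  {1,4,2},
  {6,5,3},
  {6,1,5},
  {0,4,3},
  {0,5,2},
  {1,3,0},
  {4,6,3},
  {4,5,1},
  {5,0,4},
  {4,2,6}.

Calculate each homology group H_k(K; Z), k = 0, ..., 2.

K has 7 vertices, 21 edges, 14 triangles.
rank ∂_0 = 0, rank ∂_1 = 6 ⇒ b_0 = 7 − 0 − 6 = 1; all invariant factors of ∂_1 are 1 so no torsion. So H_0 = Z.
rank ∂_1 = 6, rank ∂_2 = 13 ⇒ b_1 = 21 − 6 − 13 = 2; all invariant factors of ∂_2 are 1 so no torsion. So H_1 = Z^2.
rank ∂_2 = 13, rank ∂_3 = 0 ⇒ b_2 = 14 − 13 − 0 = 1. So H_2 = Z.

H_0 = Z,  H_1 = Z^2,  H_2 = Z.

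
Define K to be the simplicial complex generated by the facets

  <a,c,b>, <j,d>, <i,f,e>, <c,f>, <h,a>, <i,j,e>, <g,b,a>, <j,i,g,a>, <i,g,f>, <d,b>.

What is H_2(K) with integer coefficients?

H_2 ≅ 0.

K has 10 vertices, 19 edges, 9 triangles, 1 3-simplex.
rank ∂_2 = 8, rank ∂_3 = 1 ⇒ b_2 = 9 − 8 − 1 = 0; all invariant factors of ∂_3 are 1 so no torsion. So H_2 ≅ 0.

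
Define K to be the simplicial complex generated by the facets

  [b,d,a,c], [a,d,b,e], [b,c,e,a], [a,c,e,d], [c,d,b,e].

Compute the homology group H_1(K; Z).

H_1 ≅ 0.

We work with the vertex ordering a < b < c < d < e. The simplices of K, each written with vertices in increasing order, are:

  0-simplices (5): a, b, c, d, e
  1-simplices (10): ab, ac, ad, ae, bc, bd, be, cd, ce, de
  2-simplices (10): abc, abd, abe, acd, ace, ade, bcd, bce, bde, cde
  3-simplices (5): abcd, abce, abde, acde, bcde

so the chain groups are C_0 ≅ Z^5, C_1 ≅ Z^10, C_2 ≅ Z^10, C_3 ≅ Z^5.

The boundary map ∂_1: C_1 → C_0 is given by ∂[p,q] = [q] − [p]. For instance
  ∂ac = c − a.
As a 5×10 matrix over Z this has rank 4, with invariant factors (1,1,1,1).

The boundary map ∂_2: C_2 → C_1 maps a triangle to the signed sum of its edges. For instance
  ∂cde = de − ce + cd,
  ∂bce = ce − be + bc.
The resulting 10×10 matrix has rank 6, and its Smith normal form has invariant factors (1,1,1,1,1,1).

Boundary ∂_3: C_3 → C_2 sends each 3-simplex σ to the alternating sum Σ_i (−1)^i (σ with its i-th vertex removed). For instance
  ∂abde = bde − ade + abe − abd,
  ∂abcd = bcd − acd + abd − abc.
The resulting 10×5 matrix has rank 4, and its Smith normal form has invariant factors (1,1,1,1).

Computing H_k = (kernel of ∂_k) / (image of ∂_{k+1}):

  H_1: rank ker ∂_1 − rank ∂_2 = (10 − 4) − 6 = 0, and the invariant factors of ∂_2 are all 1, so H_1 ≅ 0.

(K is a triangulation of the 3-sphere S^3.)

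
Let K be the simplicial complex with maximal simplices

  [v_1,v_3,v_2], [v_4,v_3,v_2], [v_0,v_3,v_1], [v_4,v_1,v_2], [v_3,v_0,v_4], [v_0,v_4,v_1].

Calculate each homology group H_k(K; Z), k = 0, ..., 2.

Fix the vertex order v_0 < v_1 < v_2 < v_3 < v_4 and write every simplex with vertices in increasing order. Then dim K = 2 and the simplices of K are:

  0-simplices (5): [v_0], [v_1], [v_2], [v_3], [v_4]
  1-simplices (9): [v_0,v_1], [v_0,v_3], [v_0,v_4], [v_1,v_2], [v_1,v_3], [v_1,v_4], [v_2,v_3], [v_2,v_4], [v_3,v_4]
  2-simplices (6): [v_0,v_1,v_3], [v_0,v_1,v_4], [v_0,v_3,v_4], [v_1,v_2,v_3], [v_1,v_2,v_4], [v_2,v_3,v_4]

so the chain groups are C_0 ≅ Z^5, C_1 ≅ Z^9, C_2 ≅ Z^6.

∂_1: C_1 → C_0 maps an edge to its endpoints' difference, ∂[p,q] = q − p.
The resulting 5×9 matrix has rank 4, and its Smith normal form has invariant factors (1,1,1,1).

The boundary map ∂_2: C_2 → C_1 maps a triangle to the signed sum of its edges. For instance
  ∂[v_2,v_3,v_4] = [v_3,v_4] − [v_2,v_4] + [v_2,v_3],
  ∂[v_1,v_2,v_4] = [v_2,v_4] − [v_1,v_4] + [v_1,v_2].
This gives a 9×6 integer matrix of rank 5; reducing to Smith normal form yields diagonal entries (1,1,1,1,1).

From H_k ≅ ker(∂_k) / im(∂_{k+1}) we obtain:

  H_0: rank C_0 − rank ∂_1 = 5 − 4 = 1, and the invariant factors of ∂_1 are all 1, so H_0 ≅ Z.
  H_1: rank ker ∂_1 − rank ∂_2 = (9 − 4) − 5 = 0, and the invariant factors of ∂_2 are all 1, so H_1 ≅ 0.
  H_2: rank ker ∂_2 − rank ∂_3 = (6 − 5) − 0 = 1, and there is no ∂_3, so H_2 ≅ Z.

H_0 ≅ Z,  H_1 = 0,  H_2 ≅ Z.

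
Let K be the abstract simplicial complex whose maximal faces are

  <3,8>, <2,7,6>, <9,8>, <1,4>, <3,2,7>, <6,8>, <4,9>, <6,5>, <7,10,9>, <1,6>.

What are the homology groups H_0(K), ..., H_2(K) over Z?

We work with the vertex ordering 1 < 2 < 3 < 4 < 5 < 6 < 7 < 8 < 9 < 10. The simplices of K, each written with vertices in increasing order, are:

  0-simplices (10): [1], [2], [3], [4], [5], [6], [7], [8], [9], [10]
  1-simplices (15): [1,4], [1,6], [2,3], [2,6], [2,7], [3,7], [3,8], [4,9], [5,6], [6,7], [6,8], [7,9], [7,10], [8,9], [9,10]
  2-simplices (3): [2,3,7], [2,6,7], [7,9,10]

Hence C_0 ≅ Z^10, C_1 ≅ Z^15, C_2 ≅ Z^3.

∂_1: C_1 → C_0 sends each edge [p,q] (with p < q) to q − p. For instance
  ∂[5,6] = [6] − [5].
This gives a 10×15 integer matrix of rank 9; reducing to Smith normal form yields diagonal entries (1,1,1,1,1,1,1,1,1).

∂_2: C_2 → C_1 maps a triangle to the signed sum of its edges. For instance
  ∂[2,6,7] = [6,7] − [2,7] + [2,6],
  ∂[2,3,7] = [3,7] − [2,7] + [2,3].
The resulting 15×3 matrix has rank 3, and its Smith normal form has invariant factors (1,1,1).

Reading off H_k = ker ∂_k / im ∂_{k+1}:

  H_0: rank C_0 − rank ∂_1 = 10 − 9 = 1, and the invariant factors of ∂_1 are all 1, so H_0 ≅ Z.
  H_1: rank ker ∂_1 − rank ∂_2 = (15 − 9) − 3 = 3, and the invariant factors of ∂_2 are all 1, so H_1 ≅ Z^3.
  H_2: rank ker ∂_2 − rank ∂_3 = (3 − 3) − 0 = 0, and there is no ∂_3, so H_2 ≅ 0.

As a check, the Euler characteristic is 10 − 15 + 3 = -2, which agrees with 1 − 3 + 0 = -2.

H_0 = Z,  H_1 = Z^3,  H_2 = 0.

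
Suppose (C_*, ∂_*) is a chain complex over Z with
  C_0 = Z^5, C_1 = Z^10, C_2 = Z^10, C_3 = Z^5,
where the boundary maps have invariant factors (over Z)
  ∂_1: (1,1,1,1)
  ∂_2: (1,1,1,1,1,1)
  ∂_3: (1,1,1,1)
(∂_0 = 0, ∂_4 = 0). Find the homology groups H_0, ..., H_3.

H_0: b_0 = 5 − 0 − 4 = 1; torsion from ∂_1 factors > 1: none. So H_0 ≅ Z.
H_1: b_1 = 10 − 4 − 6 = 0; torsion from ∂_2 factors > 1: none. So H_1 ≅ 0.
H_2: b_2 = 10 − 6 − 4 = 0; torsion from ∂_3 factors > 1: none. So H_2 ≅ 0.
H_3: b_3 = 5 − 4 − 0 = 1; torsion from ∂_4 factors > 1: none. So H_3 ≅ Z.

H_0 ≅ Z,  H_1 = 0,  H_2 = 0,  H_3 ≅ Z.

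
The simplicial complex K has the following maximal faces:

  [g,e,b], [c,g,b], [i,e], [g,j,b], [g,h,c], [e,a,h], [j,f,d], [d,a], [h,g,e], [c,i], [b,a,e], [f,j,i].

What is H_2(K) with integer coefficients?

H_2 = 0.

Fix the vertex order a < b < c < d < e < f < g < h < i < j and write every simplex with vertices in increasing order. Then dim K = 2 and the simplices of K are:

  0-simplices (10): a, b, c, d, e, f, g, h, i, j
  1-simplices (21): ab, ad, ae, ah, bc, be, bg, bj, cg, ch, ci, df, dj, eg, eh, ei, fi, fj, gh, gj, ij
  2-simplices (9): abe, aeh, bcg, beg, bgj, cgh, dfj, egh, fij

giving chain groups C_0 ≅ Z^10, C_1 ≅ Z^21, C_2 ≅ Z^9.

The boundary map ∂_1: C_1 → C_0 maps an edge to its endpoints' difference, ∂[p,q] = q − p.
As a 10×21 matrix over Z this has rank 9, with invariant factors (1,1,1,1,1,1,1,1,1).

Boundary ∂_2: C_2 → C_1 maps a triangle to the signed sum of its edges. For instance
  ∂dfj = fj − dj + df,
  ∂beg = eg − bg + be.
This gives a 21×9 integer matrix of rank 9; reducing to Smith normal form yields diagonal entries (1,1,1,1,1,1,1,1,1).

Now H_k = ker ∂_k / im ∂_{k+1}, so:

  H_2: rank ker ∂_2 − rank ∂_3 = (9 − 9) − 0 = 0, and there is no ∂_3, so H_2 ≅ 0.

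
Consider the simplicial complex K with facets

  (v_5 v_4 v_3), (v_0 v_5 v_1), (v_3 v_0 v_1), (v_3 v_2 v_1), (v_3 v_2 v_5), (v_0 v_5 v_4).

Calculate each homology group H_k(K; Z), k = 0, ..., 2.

H_0 = Z,  H_1 = Z,  H_2 = 0.

K has 6 vertices, 12 edges, 6 triangles.
rank ∂_0 = 0, rank ∂_1 = 5 ⇒ b_0 = 6 − 0 − 5 = 1; all invariant factors of ∂_1 are 1 so no torsion. So H_0 = Z.
rank ∂_1 = 5, rank ∂_2 = 6 ⇒ b_1 = 12 − 5 − 6 = 1; all invariant factors of ∂_2 are 1 so no torsion. So H_1 = Z.
rank ∂_2 = 6, rank ∂_3 = 0 ⇒ b_2 = 6 − 6 − 0 = 0. So H_2 = 0.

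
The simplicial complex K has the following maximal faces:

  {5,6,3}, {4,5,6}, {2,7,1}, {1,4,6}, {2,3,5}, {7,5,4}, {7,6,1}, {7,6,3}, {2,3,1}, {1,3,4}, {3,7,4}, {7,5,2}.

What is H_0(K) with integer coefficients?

We work with the vertex ordering 1 < 2 < 3 < 4 < 5 < 6 < 7. The simplices of K, each written with vertices in increasing order, are:

  0-simplices (7): [1], [2], [3], [4], [5], [6], [7]
  1-simplices (18): [1,2], [1,3], [1,4], [1,6], [1,7], [2,3], [2,5], [2,7], [3,4], [3,5], [3,6], [3,7], [4,5], [4,6], [4,7], [5,6], [5,7], [6,7]
  2-simplices (12): [1,2,3], [1,2,7], [1,3,4], [1,4,6], [1,6,7], [2,3,5], [2,5,7], [3,4,7], [3,5,6], [3,6,7], [4,5,6], [4,5,7]

so the chain groups are C_0 ≅ Z^7, C_1 ≅ Z^18, C_2 ≅ Z^12.

∂_1: C_1 → C_0 is given by ∂[p,q] = [q] − [p].
As a 7×18 matrix over Z this has rank 6, with invariant factors (1,1,1,1,1,1).

∂_2: C_2 → C_1 sends each 2-simplex [p,q,r] to [q,r] − [p,r] + [p,q]. For instance
  ∂[3,6,7] = [6,7] − [3,7] + [3,6],
  ∂[4,5,7] = [5,7] − [4,7] + [4,5].
This gives a 18×12 integer matrix of rank 12; reducing to Smith normal form yields diagonal entries (1,1,1,1,1,1,1,1,1,1,1,2).

Now H_k = ker ∂_k / im ∂_{k+1}, so:

  H_0: rank C_0 − rank ∂_1 = 7 − 6 = 1, and the invariant factors of ∂_1 are all 1, so H_0 = Z.

H_0 = Z.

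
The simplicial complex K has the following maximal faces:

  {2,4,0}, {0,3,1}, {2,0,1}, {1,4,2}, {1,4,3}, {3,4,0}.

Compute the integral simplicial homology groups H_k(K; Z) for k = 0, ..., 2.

Take the total order 0 < 1 < 2 < 3 < 4 on the vertex set. Then K (dimension 2) consists of the simplices:

  0-simplices (5): [0], [1], [2], [3], [4]
  1-simplices (9): [0,1], [0,2], [0,3], [0,4], [1,2], [1,3], [1,4], [2,4], [3,4]
  2-simplices (6): [0,1,2], [0,1,3], [0,2,4], [0,3,4], [1,2,4], [1,3,4]

Hence C_0 ≅ Z^5, C_1 ≅ Z^9, C_2 ≅ Z^6.

Boundary ∂_1: C_1 → C_0 maps an edge to its endpoints' difference, ∂[p,q] = q − p. For instance
  ∂[2,4] = [4] − [2].
As a 5×9 matrix over Z this has rank 4, with invariant factors (1,1,1,1).

Boundary ∂_2: C_2 → C_1 maps a triangle to the signed sum of its edges. For instance
  ∂[1,2,4] = [2,4] − [1,4] + [1,2],
  ∂[0,2,4] = [2,4] − [0,4] + [0,2].
The resulting 9×6 matrix has rank 5, and its Smith normal form has invariant factors (1,1,1,1,1).

Reading off H_k = ker ∂_k / im ∂_{k+1}:

  H_0: rank C_0 − rank ∂_1 = 5 − 4 = 1, and the invariant factors of ∂_1 are all 1, so H_0 = Z.
  H_1: rank ker ∂_1 − rank ∂_2 = (9 − 4) − 5 = 0, and the invariant factors of ∂_2 are all 1, so H_1 = 0.
  H_2: rank ker ∂_2 − rank ∂_3 = (6 − 5) − 0 = 1, and there is no ∂_3, so H_2 = Z.

As a check, the Euler characteristic is 5 − 9 + 6 = 2, which agrees with 1 − 0 + 1 = 2.

H_0 ≅ Z,  H_1 = 0,  H_2 ≅ Z.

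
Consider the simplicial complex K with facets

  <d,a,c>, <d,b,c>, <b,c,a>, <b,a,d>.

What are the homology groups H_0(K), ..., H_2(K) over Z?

We work with the vertex ordering a < b < c < d. The simplices of K, each written with vertices in increasing order, are:

  0-simplices (4): a, b, c, d
  1-simplices (6): ab, ac, ad, bc, bd, cd
  2-simplices (4): abc, abd, acd, bcd

Hence C_0 ≅ Z^4, C_1 ≅ Z^6, C_2 ≅ Z^4.

The boundary map ∂_1: C_1 → C_0 is given by ∂[p,q] = [q] − [p].
This gives a 4×6 integer matrix of rank 3; reducing to Smith normal form yields diagonal entries (1,1,1).

Boundary ∂_2: C_2 → C_1 acts by ∂[p,q,r] = [q,r] − [p,r] + [p,q]. For instance
  ∂bcd = cd − bd + bc,
  ∂abc = bc − ac + ab.
This gives a 6×4 integer matrix of rank 3; reducing to Smith normal form yields diagonal entries (1,1,1).

Reading off H_k = ker ∂_k / im ∂_{k+1}:

  H_0: rank C_0 − rank ∂_1 = 4 − 3 = 1, and the invariant factors of ∂_1 are all 1, so H_0 ≅ Z.
  H_1: rank ker ∂_1 − rank ∂_2 = (6 − 3) − 3 = 0, and the invariant factors of ∂_2 are all 1, so H_1 ≅ 0.
  H_2: rank ker ∂_2 − rank ∂_3 = (4 − 3) − 0 = 1, and there is no ∂_3, so H_2 ≅ Z.

(K is a triangulation of the 2-sphere S^2.)

H_0 ≅ Z,  H_1 = 0,  H_2 ≅ Z.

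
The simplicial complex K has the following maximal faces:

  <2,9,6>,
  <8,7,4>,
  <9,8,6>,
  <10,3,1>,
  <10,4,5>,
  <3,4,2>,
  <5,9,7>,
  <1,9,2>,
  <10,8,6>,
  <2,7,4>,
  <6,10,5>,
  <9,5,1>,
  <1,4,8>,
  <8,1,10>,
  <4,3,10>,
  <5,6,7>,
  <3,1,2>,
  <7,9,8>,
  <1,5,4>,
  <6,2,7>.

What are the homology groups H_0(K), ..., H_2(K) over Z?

Order the vertices as 1 < 2 < 3 < 4 < 5 < 6 < 7 < 8 < 9 < 10. Listing each simplex with vertices in this order, K has dimension 2 with simplices:

  0-simplices (10): [1], [2], [3], [4], [5], [6], [7], [8], [9], [10]
  1-simplices (30): (30 of them)
  2-simplices (20): (20 of them)

giving chain groups C_0 ≅ Z^10, C_1 ≅ Z^30, C_2 ≅ Z^20.

The boundary map ∂_1: C_1 → C_0 sends each edge [p,q] (with p < q) to q − p.
The resulting 10×30 matrix has rank 9, and its Smith normal form has invariant factors (1,1,1,1,1,1,1,1,1).

∂_2: C_2 → C_1 sends each 2-simplex [p,q,r] to [q,r] − [p,r] + [p,q]. For instance
  ∂[5,7,9] = [7,9] − [5,9] + [5,7],
  ∂[4,5,10] = [5,10] − [4,10] + [4,5].
As a 30×20 matrix over Z this has rank 20, with invariant factors (1,1,1,1,1,1,1,1,1,1,1,1,1,1,1,1,1,1,1,2).

Now H_k = ker ∂_k / im ∂_{k+1}, so:

  H_0: rank C_0 − rank ∂_1 = 10 − 9 = 1, and the invariant factors of ∂_1 are all 1, so H_0 = Z.
  H_1: rank ker ∂_1 − rank ∂_2 = (30 − 9) − 20 = 1, and ∂_2 has invariant factor 2 > 1, so H_1 = Z ⊕ Z/2Z.
  H_2: rank ker ∂_2 − rank ∂_3 = (20 − 20) − 0 = 0, and there is no ∂_3, so H_2 = 0.

As a check, the Euler characteristic is 10 − 30 + 20 = 0, which agrees with 1 − 1 + 0 = 0.
(K is a triangulation of the Klein bottle.)

H_0 ≅ Z,  H_1 ≅ Z ⊕ Z/2Z,  H_2 = 0.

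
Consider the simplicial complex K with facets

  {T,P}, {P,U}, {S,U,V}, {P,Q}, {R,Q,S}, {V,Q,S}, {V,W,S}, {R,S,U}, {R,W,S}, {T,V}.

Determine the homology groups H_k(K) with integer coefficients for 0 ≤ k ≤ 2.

Take the total order P < Q < R < S < T < U < V < W on the vertex set. Then K (dimension 2) consists of the simplices:

  0-simplices (8): P, Q, R, S, T, U, V, W
  1-simplices (15): PQ, PT, PU, QR, QS, QV, RS, RU, RW, SU, SV, SW, TV, UV, VW
  2-simplices (6): QRS, QSV, RSU, RSW, SUV, SVW

giving chain groups C_0 ≅ Z^8, C_1 ≅ Z^15, C_2 ≅ Z^6.

The boundary map ∂_1: C_1 → C_0 sends each edge [p,q] (with p < q) to q − p.
As a 8×15 matrix over Z this has rank 7, with invariant factors (1,1,1,1,1,1,1).

The boundary map ∂_2: C_2 → C_1 acts by ∂[p,q,r] = [q,r] − [p,r] + [p,q]. For instance
  ∂QSV = SV − QV + QS,
  ∂QRS = RS − QS + QR.
The 15×6 boundary matrix has rank 6 and Smith normal form diag(1,1,1,1,1,1).

From H_k ≅ ker(∂_k) / im(∂_{k+1}) we obtain:

  H_0: rank C_0 − rank ∂_1 = 8 − 7 = 1, and the invariant factors of ∂_1 are all 1, so H_0 ≅ Z.
  H_1: rank ker ∂_1 − rank ∂_2 = (15 − 7) − 6 = 2, and the invariant factors of ∂_2 are all 1, so H_1 ≅ Z^2.
  H_2: rank ker ∂_2 − rank ∂_3 = (6 − 6) − 0 = 0, and there is no ∂_3, so H_2 ≅ 0.

As a check, the Euler characteristic is 8 − 15 + 6 = -1, which agrees with 1 − 2 + 0 = -1.

H_0 ≅ Z,  H_1 ≅ Z^2,  H_2 = 0.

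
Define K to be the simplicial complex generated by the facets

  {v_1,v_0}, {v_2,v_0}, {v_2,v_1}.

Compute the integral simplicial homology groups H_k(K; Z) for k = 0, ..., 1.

H_0 ≅ Z,  H_1 ≅ Z.

Order the vertices as v_0 < v_1 < v_2. Listing each simplex with vertices in this order, K has dimension 1 with simplices:

  0-simplices (3): [v_0], [v_1], [v_2]
  1-simplices (3): [v_0,v_1], [v_0,v_2], [v_1,v_2]

so the chain groups are C_0 ≅ Z^3, C_1 ≅ Z^3.

The boundary map ∂_1: C_1 → C_0 is given by ∂[p,q] = [q] − [p]. For instance
  ∂[v_0,v_2] = [v_2] − [v_0].
As a 3×3 matrix over Z this has rank 2, with invariant factors (1,1).

Now H_k = ker ∂_k / im ∂_{k+1}, so:

  H_0: rank C_0 − rank ∂_1 = 3 − 2 = 1, and the invariant factors of ∂_1 are all 1, so H_0 ≅ Z.
  H_1: rank ker ∂_1 − rank ∂_2 = (3 − 2) − 0 = 1, and there is no ∂_2, so H_1 ≅ Z.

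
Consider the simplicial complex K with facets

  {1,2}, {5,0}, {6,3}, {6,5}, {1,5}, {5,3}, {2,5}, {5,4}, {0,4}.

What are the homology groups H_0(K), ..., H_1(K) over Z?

Take the total order 0 < 1 < 2 < 3 < 4 < 5 < 6 on the vertex set. Then K (dimension 1) consists of the simplices:

  0-simplices (7): [0], [1], [2], [3], [4], [5], [6]
  1-simplices (9): [0,4], [0,5], [1,2], [1,5], [2,5], [3,5], [3,6], [4,5], [5,6]

so the chain groups are C_0 ≅ Z^7, C_1 ≅ Z^9.

∂_1: C_1 → C_0 is given by ∂[p,q] = [q] − [p].
This gives a 7×9 integer matrix of rank 6; reducing to Smith normal form yields diagonal entries (1,1,1,1,1,1).

Computing H_k = (kernel of ∂_k) / (image of ∂_{k+1}):

  H_0: rank C_0 − rank ∂_1 = 7 − 6 = 1, and the invariant factors of ∂_1 are all 1, so H_0 = Z.
  H_1: rank ker ∂_1 − rank ∂_2 = (9 − 6) − 0 = 3, and there is no ∂_2, so H_1 = Z^3.

H_0 = Z,  H_1 = Z^3.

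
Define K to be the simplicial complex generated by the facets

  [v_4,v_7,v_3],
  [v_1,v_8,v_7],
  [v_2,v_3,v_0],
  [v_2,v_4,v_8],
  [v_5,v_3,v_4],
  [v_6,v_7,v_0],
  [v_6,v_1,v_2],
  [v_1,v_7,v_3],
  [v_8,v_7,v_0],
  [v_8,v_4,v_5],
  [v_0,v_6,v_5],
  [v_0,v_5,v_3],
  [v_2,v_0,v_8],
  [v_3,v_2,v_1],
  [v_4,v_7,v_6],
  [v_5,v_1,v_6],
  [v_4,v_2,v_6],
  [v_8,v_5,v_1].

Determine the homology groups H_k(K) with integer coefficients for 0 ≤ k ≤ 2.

H_0 ≅ Z,  H_1 ≅ Z^2,  H_2 ≅ Z.

K has 9 vertices, 27 edges, 18 triangles.
rank ∂_0 = 0, rank ∂_1 = 8 ⇒ b_0 = 9 − 0 − 8 = 1; all invariant factors of ∂_1 are 1 so no torsion. So H_0 = Z.
rank ∂_1 = 8, rank ∂_2 = 17 ⇒ b_1 = 27 − 8 − 17 = 2; all invariant factors of ∂_2 are 1 so no torsion. So H_1 = Z^2.
rank ∂_2 = 17, rank ∂_3 = 0 ⇒ b_2 = 18 − 17 − 0 = 1. So H_2 = Z.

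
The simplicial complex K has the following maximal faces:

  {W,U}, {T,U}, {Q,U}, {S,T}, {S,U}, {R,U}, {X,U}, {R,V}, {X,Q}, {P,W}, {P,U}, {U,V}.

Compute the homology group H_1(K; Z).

H_1 = Z^4.

Fix the vertex order P < Q < R < S < T < U < V < W < X and write every simplex with vertices in increasing order. Then dim K = 1 and the simplices of K are:

  0-simplices (9): P, Q, R, S, T, U, V, W, X
  1-simplices (12): PU, PW, QU, QX, RU, RV, ST, SU, TU, UV, UW, UX

Hence C_0 ≅ Z^9, C_1 ≅ Z^12.

∂_1: C_1 → C_0 is given by ∂[p,q] = [q] − [p]. For instance
  ∂QX = X − Q.
The 9×12 boundary matrix has rank 8 and Smith normal form diag(1,1,1,1,1,1,1,1).

Reading off H_k = ker ∂_k / im ∂_{k+1}:

  H_1: rank ker ∂_1 − rank ∂_2 = (12 − 8) − 0 = 4, and there is no ∂_2, so H_1 = Z^4.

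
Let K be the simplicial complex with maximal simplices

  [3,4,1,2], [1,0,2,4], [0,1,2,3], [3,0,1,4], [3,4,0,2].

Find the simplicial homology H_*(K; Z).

K has 5 vertices, 10 edges, 10 triangles, 5 3-simplices.
rank ∂_0 = 0, rank ∂_1 = 4 ⇒ b_0 = 5 − 0 − 4 = 1; all invariant factors of ∂_1 are 1 so no torsion. So H_0 = Z.
rank ∂_1 = 4, rank ∂_2 = 6 ⇒ b_1 = 10 − 4 − 6 = 0; all invariant factors of ∂_2 are 1 so no torsion. So H_1 = 0.
rank ∂_2 = 6, rank ∂_3 = 4 ⇒ b_2 = 10 − 6 − 4 = 0; all invariant factors of ∂_3 are 1 so no torsion. So H_2 = 0.
rank ∂_3 = 4, rank ∂_4 = 0 ⇒ b_3 = 5 − 4 − 0 = 1. So H_3 = Z.

H_0 ≅ Z,  H_1 = 0,  H_2 = 0,  H_3 ≅ Z.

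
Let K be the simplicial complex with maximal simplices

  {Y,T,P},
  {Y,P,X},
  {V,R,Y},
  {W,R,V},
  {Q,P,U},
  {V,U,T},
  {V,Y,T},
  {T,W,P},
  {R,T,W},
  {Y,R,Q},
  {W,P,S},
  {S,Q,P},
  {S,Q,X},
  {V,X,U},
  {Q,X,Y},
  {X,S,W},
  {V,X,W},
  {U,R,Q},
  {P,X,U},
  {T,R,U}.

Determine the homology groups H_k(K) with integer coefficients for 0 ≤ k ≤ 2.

H_0 = Z,  H_1 = Z ⊕ Z_2,  H_2 = 0.

Fix the vertex order P < Q < R < S < T < U < V < W < X < Y and write every simplex with vertices in increasing order. Then dim K = 2 and the simplices of K are:

  0-simplices (10): P, Q, R, S, T, U, V, W, X, Y
  1-simplices (30): PQ, PS, PT, PU, PW, PX, PY, QR, QS, QU, QX, QY, RT, RU, RV, RW, RY, SW, SX, TU, TV, TW, TY, UV, UX, VW, VX, VY, WX, XY
  2-simplices (20): PQS, PQU, PSW, PTW, PTY, PUX, PXY, QRU, QRY, QSX, QXY, RTU, RTW, RVW, RVY, SWX, TUV, TVY, UVX, VWX

Hence C_0 ≅ Z^10, C_1 ≅ Z^30, C_2 ≅ Z^20.

The boundary map ∂_1: C_1 → C_0 maps an edge to its endpoints' difference, ∂[p,q] = q − p. For instance
  ∂PW = W − P.
As a 10×30 matrix over Z this has rank 9, with invariant factors (1,1,1,1,1,1,1,1,1).

The boundary map ∂_2: C_2 → C_1 sends each 2-simplex [p,q,r] to [q,r] − [p,r] + [p,q]. For instance
  ∂TVY = VY − TY + TV,
  ∂VWX = WX − VX + VW.
The resulting 30×20 matrix has rank 20, and its Smith normal form has invariant factors (1,1,1,1,1,1,1,1,1,1,1,1,1,1,1,1,1,1,1,2).

Computing H_k = (kernel of ∂_k) / (image of ∂_{k+1}):

  H_0: rank C_0 − rank ∂_1 = 10 − 9 = 1, and the invariant factors of ∂_1 are all 1, so H_0 ≅ Z.
  H_1: rank ker ∂_1 − rank ∂_2 = (30 − 9) − 20 = 1, and ∂_2 has invariant factor 2 > 1, so H_1 ≅ Z ⊕ Z_2.
  H_2: rank ker ∂_2 − rank ∂_3 = (20 − 20) − 0 = 0, and there is no ∂_3, so H_2 ≅ 0.

As a check, the Euler characteristic is 10 − 30 + 20 = 0, which agrees with 1 − 1 + 0 = 0.
(K is a triangulation of the Klein bottle.)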